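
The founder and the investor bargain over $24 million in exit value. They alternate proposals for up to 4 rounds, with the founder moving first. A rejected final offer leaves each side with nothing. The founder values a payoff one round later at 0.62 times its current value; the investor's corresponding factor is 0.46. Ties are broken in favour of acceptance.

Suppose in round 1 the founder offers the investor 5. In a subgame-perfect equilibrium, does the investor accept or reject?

Reject

Round 4 (the investor proposes): rejection yields 0 for the founder; the investor offers 0 and keeps 24.
Round 3 (the founder proposes): the investor can get 24 next round, worth 0.46 × 24 = 11.04 now, so the founder offers 11.04, keeping 12.96.
Round 2 (the investor proposes): the founder can get 12.96 next round, worth 0.62 × 12.96 = 8.0352 now, so the investor offers 8.0352, keeping 15.9648.
So by rejecting in round 1, the investor gets 15.9648 next round, worth 0.46 × 15.9648 = 7.343808 now.
Offer 5 < 7.343808, so the investor rejects.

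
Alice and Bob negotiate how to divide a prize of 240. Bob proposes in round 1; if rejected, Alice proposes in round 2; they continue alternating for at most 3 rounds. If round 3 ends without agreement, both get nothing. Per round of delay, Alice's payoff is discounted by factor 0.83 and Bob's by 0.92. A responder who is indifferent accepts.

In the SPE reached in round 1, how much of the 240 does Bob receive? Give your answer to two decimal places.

224.06

Round 3 (Bob proposes): Alice will accept anything ≥ 0, so Bob offers 0 and keeps 240.
Round 2 (Alice proposes): Bob can get 240 next round, worth 0.92 × 240 = 220.8 now; Alice offers that and keeps 19.2.
Round 1 (Bob proposes): Alice can get 19.2 next round, worth 0.83 × 19.2 = 15.936 now, so Bob offers 15.936, keeping 224.064.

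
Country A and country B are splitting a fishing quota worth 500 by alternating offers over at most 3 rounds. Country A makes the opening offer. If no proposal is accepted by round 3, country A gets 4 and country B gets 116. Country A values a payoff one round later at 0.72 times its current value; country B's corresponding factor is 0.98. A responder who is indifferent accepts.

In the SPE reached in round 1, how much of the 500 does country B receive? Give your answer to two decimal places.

219.05

Solve by backward induction from round 3.
Round 3 (country A proposes): country B gets 116 if talks fail, so country A offers 116 and keeps 384.
Round 2 (country B proposes): country A can get 384 next round, worth 0.72 × 384 = 276.48 now; country B offers that and keeps 223.52.
Round 1 (country A proposes): country B can get 223.52 next round, worth 0.98 × 223.52 = 219.0496 now, so country A offers 219.0496, keeping 280.9504.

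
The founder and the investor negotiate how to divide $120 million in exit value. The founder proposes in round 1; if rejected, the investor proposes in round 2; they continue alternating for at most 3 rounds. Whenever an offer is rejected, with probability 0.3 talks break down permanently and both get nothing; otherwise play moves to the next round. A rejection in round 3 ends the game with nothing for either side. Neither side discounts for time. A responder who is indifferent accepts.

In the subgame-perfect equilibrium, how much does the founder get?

94.8

Round 3 (the founder proposes): rejection yields 0 for the investor; the founder offers 0 and keeps 120.
Round 2 (the investor proposes): rejecting gives the founder an expected 0.7 × 120 = 84. The investor offers 84 and keeps 120 − 84 = 36.
Round 1 (the founder proposes): rejecting gives the investor an expected 0.7 × 36 = 25.2; the founder offers that and keeps 94.8.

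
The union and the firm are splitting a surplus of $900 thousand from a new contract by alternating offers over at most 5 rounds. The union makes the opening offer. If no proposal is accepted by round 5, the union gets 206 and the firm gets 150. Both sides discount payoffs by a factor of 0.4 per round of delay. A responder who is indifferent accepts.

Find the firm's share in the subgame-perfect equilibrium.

Round 5 (the union proposes): the firm gets 150 if talks fail, so the union offers 150 and keeps 750.
Round 4 (the firm proposes): the union can get 750 next round, worth 0.4 × 750 = 300 now; the firm offers that and keeps 600.
Round 3 (the union proposes): the firm can get 600 next round, worth 0.4 × 600 = 240 now, so the union offers 240, keeping 660.
Round 2 (the firm proposes): the union can get 660 next round, worth 0.4 × 660 = 264 now; the firm offers that and keeps 636.
Round 1 (the union proposes): the firm can get 636 next round, worth 0.4 × 636 = 254.4 now. The union offers 254.4 and keeps 900 − 254.4 = 645.6.

254.4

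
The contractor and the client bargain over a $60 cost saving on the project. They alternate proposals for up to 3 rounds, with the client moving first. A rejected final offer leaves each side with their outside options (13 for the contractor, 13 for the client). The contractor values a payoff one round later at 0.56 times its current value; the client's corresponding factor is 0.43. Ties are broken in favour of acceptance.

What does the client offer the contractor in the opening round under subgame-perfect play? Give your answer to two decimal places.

Round 3 (the client proposes): the contractor gets 13 if talks fail, so the client offers 13 and keeps 47.
Round 2 (the contractor proposes): the client can get 47 next round, worth 0.43 × 47 = 20.21 now; the contractor offers that and keeps 39.79.
Round 1 (the client proposes): the contractor can get 39.79 next round, worth 0.56 × 39.79 = 22.2824 now, so the client offers 22.2824, keeping 37.7176.

22.28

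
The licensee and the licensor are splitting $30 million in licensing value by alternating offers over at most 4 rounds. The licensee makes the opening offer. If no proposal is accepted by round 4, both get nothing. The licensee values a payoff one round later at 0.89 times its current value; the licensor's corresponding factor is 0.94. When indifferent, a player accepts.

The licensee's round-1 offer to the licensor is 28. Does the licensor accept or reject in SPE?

Round 4 (the licensor proposes): rejection yields 0 for the licensee; the licensor offers 0 and keeps 30.
Round 3 (the licensee proposes): the licensor can get 30 next round, worth 0.94 × 30 = 28.2 now, so the licensee offers 28.2, keeping 1.8.
Round 2 (the licensor proposes): the licensee can get 1.8 next round, worth 0.89 × 1.8 = 1.602 now. The licensor offers 1.602 and keeps 30 − 1.602 = 28.398.
So by rejecting in round 1, the licensor gets 28.398 next round, worth 0.94 × 28.398 = 26.69412 now.
Offer 28 ≥ 26.69412, so the licensor accepts.

Accept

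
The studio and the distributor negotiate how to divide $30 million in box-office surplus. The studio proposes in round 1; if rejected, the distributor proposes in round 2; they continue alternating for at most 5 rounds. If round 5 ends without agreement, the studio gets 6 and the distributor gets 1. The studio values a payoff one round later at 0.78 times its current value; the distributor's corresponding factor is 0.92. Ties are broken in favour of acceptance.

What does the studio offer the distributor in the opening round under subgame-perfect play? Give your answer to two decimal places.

Round 5 (the studio proposes): the distributor gets 1 if talks fail, so the studio offers 1 and keeps 29.
Round 4 (the distributor proposes): the studio can get 29 next round, worth 0.78 × 29 = 22.62 now; the distributor offers that and keeps 7.38.
Round 3 (the studio proposes): the distributor can get 7.38 next round, worth 0.92 × 7.38 = 6.7896 now; the studio offers that and keeps 23.2104.
Round 2 (the distributor proposes): the studio can get 23.2104 next round, worth 0.78 × 23.2104 = 18.104112 now, so the distributor offers 18.104112, keeping 11.895888.
Round 1 (the studio proposes): the distributor can get 11.895888 next round, worth 0.92 × 11.895888 = 10.94421696 now; the studio offers that and keeps 19.05578304.

10.94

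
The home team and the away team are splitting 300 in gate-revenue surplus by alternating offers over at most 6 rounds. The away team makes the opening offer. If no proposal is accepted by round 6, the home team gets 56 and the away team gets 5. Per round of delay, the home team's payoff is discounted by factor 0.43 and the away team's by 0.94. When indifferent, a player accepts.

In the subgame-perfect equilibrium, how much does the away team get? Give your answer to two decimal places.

Round 6 (the home team proposes): the away team gets 5 if talks fail, so the home team offers 5 and keeps 295.
Round 5 (the away team proposes): the home team can get 295 next round, worth 0.43 × 295 = 126.85 now; the away team offers that and keeps 173.15.
Round 4 (the home team proposes): the away team can get 173.15 next round, worth 0.94 × 173.15 = 162.761 now. The home team offers 162.761 and keeps 300 − 162.761 = 137.239.
Round 3 (the away team proposes): the home team can get 137.239 next round, worth 0.43 × 137.239 = 59.01277 now. The away team offers 59.01277 and keeps 300 − 59.01277 = 240.98723.
Round 2 (the home team proposes): the away team can get 240.98723 next round, worth 0.94 × 240.98723 = 226.5279962 now; the home team offers that and keeps 73.4720038.
Round 1 (the away team proposes): the home team can get 73.4720038 next round, worth 0.43 × 73.4720038 = 31.592961634 now, so the away team offers 31.592961634, keeping 268.407038366.

268.41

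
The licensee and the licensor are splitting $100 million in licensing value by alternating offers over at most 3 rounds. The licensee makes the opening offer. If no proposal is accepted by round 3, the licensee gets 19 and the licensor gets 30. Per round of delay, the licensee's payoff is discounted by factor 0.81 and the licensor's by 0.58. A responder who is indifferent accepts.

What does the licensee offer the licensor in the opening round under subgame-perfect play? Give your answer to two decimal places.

Round 3 (the licensee proposes): the licensor gets 30 if talks fail, so the licensee offers 30 and keeps 70.
Round 2 (the licensor proposes): the licensee can get 70 next round, worth 0.81 × 70 = 56.7 now, so the licensor offers 56.7, keeping 43.3.
Round 1 (the licensee proposes): the licensor can get 43.3 next round, worth 0.58 × 43.3 = 25.114 now. The licensee offers 25.114 and keeps 100 − 25.114 = 74.886.

25.11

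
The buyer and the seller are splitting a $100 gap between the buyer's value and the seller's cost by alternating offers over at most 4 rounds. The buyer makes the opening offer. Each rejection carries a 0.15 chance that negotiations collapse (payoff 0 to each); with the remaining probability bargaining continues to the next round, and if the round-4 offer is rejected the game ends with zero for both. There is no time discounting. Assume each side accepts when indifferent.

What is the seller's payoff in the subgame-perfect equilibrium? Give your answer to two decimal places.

74.16

By backward induction:
Round 4 (the seller proposes): the buyer will accept anything ≥ 0, so the seller offers 0 and keeps 100.
Round 3 (the buyer proposes): rejecting gives the seller an expected 0.85 × 100 = 85, so the buyer offers 85, keeping 15.
Round 2 (the seller proposes): rejecting gives the buyer an expected 0.85 × 15 = 12.75. The seller offers 12.75 and keeps 100 − 12.75 = 87.25.
Round 1 (the buyer proposes): rejecting gives the seller an expected 0.85 × 87.25 = 74.1625, so the buyer offers 74.1625, keeping 25.8375.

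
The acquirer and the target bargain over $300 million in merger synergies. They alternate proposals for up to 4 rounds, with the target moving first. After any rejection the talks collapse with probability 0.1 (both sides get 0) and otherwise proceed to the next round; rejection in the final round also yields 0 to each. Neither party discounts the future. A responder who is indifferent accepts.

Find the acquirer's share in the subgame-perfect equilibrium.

By backward induction:
Round 4 (the acquirer proposes): rejection yields 0 for the target; the acquirer offers 0 and keeps 300.
Round 3 (the target proposes): rejecting gives the acquirer an expected 0.9 × 300 = 270; the target offers that and keeps 30.
Round 2 (the acquirer proposes): rejecting gives the target an expected 0.9 × 30 = 27; the acquirer offers that and keeps 273.
Round 1 (the target proposes): rejecting gives the acquirer an expected 0.9 × 273 = 245.7, so the target offers 245.7, keeping 54.3.

245.7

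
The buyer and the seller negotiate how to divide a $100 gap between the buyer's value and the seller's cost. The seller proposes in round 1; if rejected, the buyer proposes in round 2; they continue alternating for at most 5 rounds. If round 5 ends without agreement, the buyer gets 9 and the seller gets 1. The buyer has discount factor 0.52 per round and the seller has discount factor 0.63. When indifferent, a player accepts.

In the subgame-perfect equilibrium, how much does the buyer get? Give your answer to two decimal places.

26.51

Work backward from the last round.
Round 5 (the seller proposes): the buyer gets 9 if talks fail, so the seller offers 9 and keeps 91.
Round 4 (the buyer proposes): the seller can get 91 next round, worth 0.63 × 91 = 57.33 now. The buyer offers 57.33 and keeps 100 − 57.33 = 42.67.
Round 3 (the seller proposes): the buyer can get 42.67 next round, worth 0.52 × 42.67 = 22.1884 now, so the seller offers 22.1884, keeping 77.8116.
Round 2 (the buyer proposes): the seller can get 77.8116 next round, worth 0.63 × 77.8116 = 49.021308 now. The buyer offers 49.021308 and keeps 100 − 49.021308 = 50.978692.
Round 1 (the seller proposes): the buyer can get 50.978692 next round, worth 0.52 × 50.978692 = 26.50891984 now. The seller offers 26.50891984 and keeps 100 − 26.50891984 = 73.49108016.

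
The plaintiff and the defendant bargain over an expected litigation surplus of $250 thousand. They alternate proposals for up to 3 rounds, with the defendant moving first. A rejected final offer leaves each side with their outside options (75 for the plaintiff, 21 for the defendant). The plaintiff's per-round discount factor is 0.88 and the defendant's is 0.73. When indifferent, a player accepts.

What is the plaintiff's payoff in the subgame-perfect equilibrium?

Round 3 (the defendant proposes): the plaintiff gets 75 if talks fail, so the defendant offers 75 and keeps 175.
Round 2 (the plaintiff proposes): the defendant can get 175 next round, worth 0.73 × 175 = 127.75 now, so the plaintiff offers 127.75, keeping 122.25.
Round 1 (the defendant proposes): the plaintiff can get 122.25 next round, worth 0.88 × 122.25 = 107.58 now; the defendant offers that and keeps 142.42.

107.58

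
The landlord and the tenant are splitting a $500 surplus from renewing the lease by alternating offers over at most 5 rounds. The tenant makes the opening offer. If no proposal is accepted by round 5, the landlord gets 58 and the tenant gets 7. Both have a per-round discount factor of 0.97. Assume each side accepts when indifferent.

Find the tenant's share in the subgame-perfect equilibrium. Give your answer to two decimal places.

Round 5 (the tenant proposes): the landlord gets 58 if talks fail, so the tenant offers 58 and keeps 442.
Round 4 (the landlord proposes): the tenant can get 442 next round, worth 0.97 × 442 = 428.74 now, so the landlord offers 428.74, keeping 71.26.
Round 3 (the tenant proposes): the landlord can get 71.26 next round, worth 0.97 × 71.26 = 69.1222 now, so the tenant offers 69.1222, keeping 430.8778.
Round 2 (the landlord proposes): the tenant can get 430.8778 next round, worth 0.97 × 430.8778 = 417.951466 now. The landlord offers 417.951466 and keeps 500 − 417.951466 = 82.048534.
Round 1 (the tenant proposes): the landlord can get 82.048534 next round, worth 0.97 × 82.048534 = 79.58707798 now, so the tenant offers 79.58707798, keeping 420.41292202.

420.41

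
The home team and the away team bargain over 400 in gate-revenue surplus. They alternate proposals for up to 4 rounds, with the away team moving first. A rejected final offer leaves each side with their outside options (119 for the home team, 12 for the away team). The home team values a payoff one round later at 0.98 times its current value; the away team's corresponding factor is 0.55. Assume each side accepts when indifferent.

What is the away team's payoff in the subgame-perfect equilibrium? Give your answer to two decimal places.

18.65

Round 4 (the home team proposes): the away team gets 12 if talks fail, so the home team offers 12 and keeps 388.
Round 3 (the away team proposes): the home team can get 388 next round, worth 0.98 × 388 = 380.24 now. The away team offers 380.24 and keeps 400 − 380.24 = 19.76.
Round 2 (the home team proposes): the away team can get 19.76 next round, worth 0.55 × 19.76 = 10.868 now; the home team offers that and keeps 389.132.
Round 1 (the away team proposes): the home team can get 389.132 next round, worth 0.98 × 389.132 = 381.34936 now. The away team offers 381.34936 and keeps 400 − 381.34936 = 18.65064.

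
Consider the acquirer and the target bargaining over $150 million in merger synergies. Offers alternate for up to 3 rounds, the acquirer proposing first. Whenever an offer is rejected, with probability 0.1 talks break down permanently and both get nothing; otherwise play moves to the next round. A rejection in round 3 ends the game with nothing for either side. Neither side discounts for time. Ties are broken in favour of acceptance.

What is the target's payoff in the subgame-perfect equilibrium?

By backward induction:
Round 3 (the acquirer proposes): the target will accept anything ≥ 0, so the acquirer offers 0 and keeps 150.
Round 2 (the target proposes): rejecting gives the acquirer an expected 0.9 × 150 = 135; the target offers that and keeps 15.
Round 1 (the acquirer proposes): rejecting gives the target an expected 0.9 × 15 = 13.5. The acquirer offers 13.5 and keeps 150 − 13.5 = 136.5.

13.5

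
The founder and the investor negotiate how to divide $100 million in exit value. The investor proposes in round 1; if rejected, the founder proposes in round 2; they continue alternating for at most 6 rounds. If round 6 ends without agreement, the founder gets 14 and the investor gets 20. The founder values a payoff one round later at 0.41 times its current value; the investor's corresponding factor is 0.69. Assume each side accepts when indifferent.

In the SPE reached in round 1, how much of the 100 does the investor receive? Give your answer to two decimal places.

81.07

By backward induction:
Round 6 (the founder proposes): the investor gets 20 if talks fail, so the founder offers 20 and keeps 80.
Round 5 (the investor proposes): the founder can get 80 next round, worth 0.41 × 80 = 32.8 now. The investor offers 32.8 and keeps 100 − 32.8 = 67.2.
Round 4 (the founder proposes): the investor can get 67.2 next round, worth 0.69 × 67.2 = 46.368 now. The founder offers 46.368 and keeps 100 − 46.368 = 53.632.
Round 3 (the investor proposes): the founder can get 53.632 next round, worth 0.41 × 53.632 = 21.98912 now, so the investor offers 21.98912, keeping 78.01088.
Round 2 (the founder proposes): the investor can get 78.01088 next round, worth 0.69 × 78.01088 = 53.8275072 now; the founder offers that and keeps 46.1724928.
Round 1 (the investor proposes): the founder can get 46.1724928 next round, worth 0.41 × 46.1724928 = 18.930722048 now, so the investor offers 18.930722048, keeping 81.069277952.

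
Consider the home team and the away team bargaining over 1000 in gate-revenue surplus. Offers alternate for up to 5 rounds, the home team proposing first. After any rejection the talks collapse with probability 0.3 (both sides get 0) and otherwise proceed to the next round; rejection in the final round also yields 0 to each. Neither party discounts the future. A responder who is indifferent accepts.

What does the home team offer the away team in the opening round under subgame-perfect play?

Round 5 (the home team proposes): the away team will accept anything ≥ 0, so the home team offers 0 and keeps 1000.
Round 4 (the away team proposes): rejecting gives the home team an expected 0.7 × 1000 = 700, so the away team offers 700, keeping 300.
Round 3 (the home team proposes): rejecting gives the away team an expected 0.7 × 300 = 210; the home team offers that and keeps 790.
Round 2 (the away team proposes): rejecting gives the home team an expected 0.7 × 790 = 553. The away team offers 553 and keeps 1000 − 553 = 447.
Round 1 (the home team proposes): rejecting gives the away team an expected 0.7 × 447 = 312.9. The home team offers 312.9 and keeps 1000 − 312.9 = 687.1.

312.9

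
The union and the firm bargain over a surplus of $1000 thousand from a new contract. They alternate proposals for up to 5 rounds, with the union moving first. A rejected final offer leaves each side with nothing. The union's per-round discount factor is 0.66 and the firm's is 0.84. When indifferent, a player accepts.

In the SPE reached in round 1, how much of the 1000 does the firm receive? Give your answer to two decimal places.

Work backward from the last round.
Round 5 (the union proposes): rejection yields 0 for the firm; the union offers 0 and keeps 1000.
Round 4 (the firm proposes): the union can get 1000 next round, worth 0.66 × 1000 = 660 now; the firm offers that and keeps 340.
Round 3 (the union proposes): the firm can get 340 next round, worth 0.84 × 340 = 285.6 now. The union offers 285.6 and keeps 1000 − 285.6 = 714.4.
Round 2 (the firm proposes): the union can get 714.4 next round, worth 0.66 × 714.4 = 471.504 now. The firm offers 471.504 and keeps 1000 − 471.504 = 528.496.
Round 1 (the union proposes): the firm can get 528.496 next round, worth 0.84 × 528.496 = 443.93664 now. The union offers 443.93664 and keeps 1000 − 443.93664 = 556.06336.

443.94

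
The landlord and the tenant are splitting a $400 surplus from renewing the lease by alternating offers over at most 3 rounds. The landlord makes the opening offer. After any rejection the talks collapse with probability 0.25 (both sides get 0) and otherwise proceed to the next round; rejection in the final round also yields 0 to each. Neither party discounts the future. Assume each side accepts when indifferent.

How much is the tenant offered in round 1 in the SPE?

75

By backward induction:
Round 3 (the landlord proposes): the tenant will accept anything ≥ 0, so the landlord offers 0 and keeps 400.
Round 2 (the tenant proposes): rejecting gives the landlord an expected 0.75 × 400 = 300. The tenant offers 300 and keeps 400 − 300 = 100.
Round 1 (the landlord proposes): rejecting gives the tenant an expected 0.75 × 100 = 75. The landlord offers 75 and keeps 400 − 75 = 325.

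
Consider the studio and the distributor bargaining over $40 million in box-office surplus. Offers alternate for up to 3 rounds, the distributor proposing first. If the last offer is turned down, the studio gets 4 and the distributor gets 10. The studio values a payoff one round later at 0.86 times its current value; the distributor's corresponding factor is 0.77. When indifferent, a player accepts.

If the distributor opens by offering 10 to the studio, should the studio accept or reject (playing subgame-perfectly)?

Reject

Round 3 (the distributor proposes): the studio gets 4 if talks fail, so the distributor offers 4 and keeps 36.
Round 2 (the studio proposes): the distributor can get 36 next round, worth 0.77 × 36 = 27.72 now; the studio offers that and keeps 12.28.
So by rejecting in round 1, the studio gets 12.28 next round, worth 0.86 × 12.28 = 10.5608 now.
Offer 10 < 10.5608, so the studio rejects.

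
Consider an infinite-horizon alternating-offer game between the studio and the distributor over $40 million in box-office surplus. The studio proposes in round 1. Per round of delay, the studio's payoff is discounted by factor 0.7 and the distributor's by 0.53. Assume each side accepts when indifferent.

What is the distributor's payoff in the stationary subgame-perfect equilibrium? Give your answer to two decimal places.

10.11

When the studio proposes, the distributor accepts any offer worth at least 0.53 times what the distributor would get by proposing next round; and vice versa.
This gives x = 40 − 0.53y and y = 40 − 0.7x, where x and y are each side's share when it proposes.
Hence (1 − 0.53·0.7)x = 40(1 − 0.53), i.e. 0.629·x = 18.8.
x ≈ 29.8887; the distributor's share is 40 − x ≈ 10.1113.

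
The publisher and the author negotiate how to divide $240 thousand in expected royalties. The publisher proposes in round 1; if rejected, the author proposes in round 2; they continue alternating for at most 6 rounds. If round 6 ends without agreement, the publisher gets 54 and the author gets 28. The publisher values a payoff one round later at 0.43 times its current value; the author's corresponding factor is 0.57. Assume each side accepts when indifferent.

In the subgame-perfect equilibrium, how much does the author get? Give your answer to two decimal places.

103.46

Round 6 (the author proposes): the publisher gets 54 if talks fail, so the author offers 54 and keeps 186.
Round 5 (the publisher proposes): the author can get 186 next round, worth 0.57 × 186 = 106.02 now. The publisher offers 106.02 and keeps 240 − 106.02 = 133.98.
Round 4 (the author proposes): the publisher can get 133.98 next round, worth 0.43 × 133.98 = 57.6114 now, so the author offers 57.6114, keeping 182.3886.
Round 3 (the publisher proposes): the author can get 182.3886 next round, worth 0.57 × 182.3886 = 103.961502 now; the publisher offers that and keeps 136.038498.
Round 2 (the author proposes): the publisher can get 136.038498 next round, worth 0.43 × 136.038498 = 58.49655414 now; the author offers that and keeps 181.50344586.
Round 1 (the publisher proposes): the author can get 181.50344586 next round, worth 0.57 × 181.50344586 = 103.4569641402 now, so the publisher offers 103.4569641402, keeping 136.5430358598.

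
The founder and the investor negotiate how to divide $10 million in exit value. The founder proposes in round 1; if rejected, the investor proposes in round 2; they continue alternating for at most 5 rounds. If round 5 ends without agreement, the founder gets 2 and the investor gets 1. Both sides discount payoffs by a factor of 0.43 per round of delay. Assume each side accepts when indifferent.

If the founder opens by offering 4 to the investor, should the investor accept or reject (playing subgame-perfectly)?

Round 5 (the founder proposes): the investor gets 1 if talks fail, so the founder offers 1 and keeps 9.
Round 4 (the investor proposes): the founder can get 9 next round, worth 0.43 × 9 = 3.87 now. The investor offers 3.87 and keeps 10 − 3.87 = 6.13.
Round 3 (the founder proposes): the investor can get 6.13 next round, worth 0.43 × 6.13 = 2.6359 now; the founder offers that and keeps 7.3641.
Round 2 (the investor proposes): the founder can get 7.3641 next round, worth 0.43 × 7.3641 = 3.166563 now. The investor offers 3.166563 and keeps 10 − 3.166563 = 6.833437.
So by rejecting in round 1, the investor gets 6.833437 next round, worth 0.43 × 6.833437 = 2.93837791 now.
Offer 4 ≥ 2.93837791, so the investor accepts.

Accept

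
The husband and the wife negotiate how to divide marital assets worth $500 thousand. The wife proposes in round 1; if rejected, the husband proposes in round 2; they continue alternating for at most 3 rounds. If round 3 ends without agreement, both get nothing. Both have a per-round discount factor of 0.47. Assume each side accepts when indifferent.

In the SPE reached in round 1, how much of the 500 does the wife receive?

Round 3 (the wife proposes): the husband will accept anything ≥ 0, so the wife offers 0 and keeps 500.
Round 2 (the husband proposes): the wife can get 500 next round, worth 0.47 × 500 = 235 now; the husband offers that and keeps 265.
Round 1 (the wife proposes): the husband can get 265 next round, worth 0.47 × 265 = 124.55 now, so the wife offers 124.55, keeping 375.45.

375.45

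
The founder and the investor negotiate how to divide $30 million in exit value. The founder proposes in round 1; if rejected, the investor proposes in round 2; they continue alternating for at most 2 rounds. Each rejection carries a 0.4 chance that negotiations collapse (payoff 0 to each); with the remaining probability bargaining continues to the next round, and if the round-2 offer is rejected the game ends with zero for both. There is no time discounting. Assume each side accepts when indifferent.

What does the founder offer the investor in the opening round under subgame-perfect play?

Round 2 (the investor proposes): the founder will accept anything ≥ 0, so the investor offers 0 and keeps 30.
Round 1 (the founder proposes): rejecting gives the investor an expected 0.6 × 30 = 18. The founder offers 18 and keeps 30 − 18 = 12.

18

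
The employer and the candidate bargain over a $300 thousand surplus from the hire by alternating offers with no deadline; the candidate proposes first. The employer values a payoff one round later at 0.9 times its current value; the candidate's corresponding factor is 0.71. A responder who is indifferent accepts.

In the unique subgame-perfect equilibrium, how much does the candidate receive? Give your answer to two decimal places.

Let x be the candidate's share when the candidate proposes and y be the employer's share when the employer proposes.
The employer accepts iff offered ≥ 0.9·y, so x = 300 − 0.9y. Symmetrically y = 300 − 0.71x.
Substituting: x = 300 − 0.9(300 − 0.71x), giving x(1 − 0.71·0.9) = 300(1 − 0.9).
So x = 300 × 0.1 / 0.361 ≈ 83.1025, and the employer receives 300 − x ≈ 216.8975.

83.10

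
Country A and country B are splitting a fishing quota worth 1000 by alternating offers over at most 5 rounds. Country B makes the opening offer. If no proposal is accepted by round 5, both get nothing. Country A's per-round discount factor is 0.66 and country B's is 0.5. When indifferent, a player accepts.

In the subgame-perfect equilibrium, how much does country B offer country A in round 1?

Round 5 (country B proposes): country A will accept anything ≥ 0, so country B offers 0 and keeps 1000.
Round 4 (country A proposes): country B can get 1000 next round, worth 0.5 × 1000 = 500 now. Country A offers 500 and keeps 1000 − 500 = 500.
Round 3 (country B proposes): country A can get 500 next round, worth 0.66 × 500 = 330 now, so country B offers 330, keeping 670.
Round 2 (country A proposes): country B can get 670 next round, worth 0.5 × 670 = 335 now. Country A offers 335 and keeps 1000 − 335 = 665.
Round 1 (country B proposes): country A can get 665 next round, worth 0.66 × 665 = 438.9 now. Country B offers 438.9 and keeps 1000 − 438.9 = 561.1.

438.9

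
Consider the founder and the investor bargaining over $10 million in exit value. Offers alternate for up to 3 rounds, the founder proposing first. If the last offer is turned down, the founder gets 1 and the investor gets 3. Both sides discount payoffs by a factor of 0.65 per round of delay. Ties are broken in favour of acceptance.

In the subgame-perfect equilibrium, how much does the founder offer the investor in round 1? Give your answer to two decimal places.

3.54

Work backward from the last round.
Round 3 (the founder proposes): the investor gets 3 if talks fail, so the founder offers 3 and keeps 7.
Round 2 (the investor proposes): the founder can get 7 next round, worth 0.65 × 7 = 4.55 now; the investor offers that and keeps 5.45.
Round 1 (the founder proposes): the investor can get 5.45 next round, worth 0.65 × 5.45 = 3.5425 now; the founder offers that and keeps 6.4575.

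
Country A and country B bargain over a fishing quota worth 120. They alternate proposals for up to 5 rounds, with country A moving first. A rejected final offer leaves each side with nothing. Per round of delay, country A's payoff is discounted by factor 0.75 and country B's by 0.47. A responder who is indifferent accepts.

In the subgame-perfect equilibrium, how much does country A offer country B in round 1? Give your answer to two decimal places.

19.07

Round 5 (country A proposes): country B will accept anything ≥ 0, so country A offers 0 and keeps 120.
Round 4 (country B proposes): country A can get 120 next round, worth 0.75 × 120 = 90 now. Country B offers 90 and keeps 120 − 90 = 30.
Round 3 (country A proposes): country B can get 30 next round, worth 0.47 × 30 = 14.1 now; country A offers that and keeps 105.9.
Round 2 (country B proposes): country A can get 105.9 next round, worth 0.75 × 105.9 = 79.425 now, so country B offers 79.425, keeping 40.575.
Round 1 (country A proposes): country B can get 40.575 next round, worth 0.47 × 40.575 = 19.07025 now, so country A offers 19.07025, keeping 100.92975.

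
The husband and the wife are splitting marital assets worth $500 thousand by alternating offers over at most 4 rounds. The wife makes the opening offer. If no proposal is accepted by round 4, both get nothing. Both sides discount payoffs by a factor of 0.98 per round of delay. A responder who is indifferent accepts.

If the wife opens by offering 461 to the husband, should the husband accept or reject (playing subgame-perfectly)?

Round 4 (the husband proposes): rejection yields 0 for the wife; the husband offers 0 and keeps 500.
Round 3 (the wife proposes): the husband can get 500 next round, worth 0.98 × 500 = 490 now. The wife offers 490 and keeps 500 − 490 = 10.
Round 2 (the husband proposes): the wife can get 10 next round, worth 0.98 × 10 = 9.8 now; the husband offers that and keeps 490.2.
So by rejecting in round 1, the husband gets 490.2 next round, worth 0.98 × 490.2 = 480.396 now.
Offer 461 < 480.396, so the husband rejects.

Reject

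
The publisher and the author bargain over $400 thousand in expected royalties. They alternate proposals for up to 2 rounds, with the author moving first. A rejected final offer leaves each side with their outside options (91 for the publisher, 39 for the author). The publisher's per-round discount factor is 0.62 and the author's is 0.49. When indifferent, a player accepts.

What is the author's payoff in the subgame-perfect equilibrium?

176.18

By backward induction:
Round 2 (the publisher proposes): the author gets 39 if talks fail, so the publisher offers 39 and keeps 361.
Round 1 (the author proposes): the publisher can get 361 next round, worth 0.62 × 361 = 223.82 now; the author offers that and keeps 176.18.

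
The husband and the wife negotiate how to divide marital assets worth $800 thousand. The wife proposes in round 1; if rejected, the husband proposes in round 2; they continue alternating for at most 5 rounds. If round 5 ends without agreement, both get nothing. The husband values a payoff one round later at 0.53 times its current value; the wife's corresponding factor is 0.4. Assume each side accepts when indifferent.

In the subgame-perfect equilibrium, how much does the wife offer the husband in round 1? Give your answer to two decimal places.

Work backward from the last round.
Round 5 (the wife proposes): rejection yields 0 for the husband; the wife offers 0 and keeps 800.
Round 4 (the husband proposes): the wife can get 800 next round, worth 0.4 × 800 = 320 now. The husband offers 320 and keeps 800 − 320 = 480.
Round 3 (the wife proposes): the husband can get 480 next round, worth 0.53 × 480 = 254.4 now. The wife offers 254.4 and keeps 800 − 254.4 = 545.6.
Round 2 (the husband proposes): the wife can get 545.6 next round, worth 0.4 × 545.6 = 218.24 now; the husband offers that and keeps 581.76.
Round 1 (the wife proposes): the husband can get 581.76 next round, worth 0.53 × 581.76 = 308.3328 now, so the wife offers 308.3328, keeping 491.6672.

308.33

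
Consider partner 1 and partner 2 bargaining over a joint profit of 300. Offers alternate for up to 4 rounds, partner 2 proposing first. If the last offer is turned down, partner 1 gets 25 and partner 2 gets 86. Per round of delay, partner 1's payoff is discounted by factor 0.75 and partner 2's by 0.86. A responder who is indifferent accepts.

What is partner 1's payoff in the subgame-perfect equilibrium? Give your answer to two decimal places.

135.02

Round 4 (partner 1 proposes): partner 2 gets 86 if talks fail, so partner 1 offers 86 and keeps 214.
Round 3 (partner 2 proposes): partner 1 can get 214 next round, worth 0.75 × 214 = 160.5 now; partner 2 offers that and keeps 139.5.
Round 2 (partner 1 proposes): partner 2 can get 139.5 next round, worth 0.86 × 139.5 = 119.97 now; partner 1 offers that and keeps 180.03.
Round 1 (partner 2 proposes): partner 1 can get 180.03 next round, worth 0.75 × 180.03 = 135.0225 now; partner 2 offers that and keeps 164.9775.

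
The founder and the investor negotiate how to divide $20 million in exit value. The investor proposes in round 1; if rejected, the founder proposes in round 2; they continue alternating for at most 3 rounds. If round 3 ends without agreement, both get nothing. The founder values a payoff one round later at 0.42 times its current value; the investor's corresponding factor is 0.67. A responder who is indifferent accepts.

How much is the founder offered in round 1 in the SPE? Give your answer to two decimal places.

2.77

Solve by backward induction from round 3.
Round 3 (the investor proposes): rejection yields 0 for the founder; the investor offers 0 and keeps 20.
Round 2 (the founder proposes): the investor can get 20 next round, worth 0.67 × 20 = 13.4 now; the founder offers that and keeps 6.6.
Round 1 (the investor proposes): the founder can get 6.6 next round, worth 0.42 × 6.6 = 2.772 now; the investor offers that and keeps 17.228.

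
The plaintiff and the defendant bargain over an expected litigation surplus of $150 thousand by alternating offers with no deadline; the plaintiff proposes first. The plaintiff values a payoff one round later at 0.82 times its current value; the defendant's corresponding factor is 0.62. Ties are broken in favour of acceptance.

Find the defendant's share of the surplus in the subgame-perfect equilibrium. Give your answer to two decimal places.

34.05

In a stationary SPE each proposer offers the other exactly their discounted continuation value.
If the plaintiff keeps x when proposing and the defendant keeps y when proposing, then x = 150 − 0.62y and y = 150 − 0.82x.
Solving: x = 150(1 − 0.62) / (1 − 0.82·0.62) = 57 / 0.4916 ≈ 115.9479.
The defendant gets 150 − 115.9479 ≈ 34.0521.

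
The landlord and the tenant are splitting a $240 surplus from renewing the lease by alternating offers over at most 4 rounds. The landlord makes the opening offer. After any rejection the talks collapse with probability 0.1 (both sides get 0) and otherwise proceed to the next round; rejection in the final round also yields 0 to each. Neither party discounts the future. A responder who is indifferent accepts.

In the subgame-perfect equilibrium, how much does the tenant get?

196.56

By backward induction:
Round 4 (the tenant proposes): rejection yields 0 for the landlord; the tenant offers 0 and keeps 240.
Round 3 (the landlord proposes): rejecting gives the tenant an expected 0.9 × 240 = 216, so the landlord offers 216, keeping 24.
Round 2 (the tenant proposes): rejecting gives the landlord an expected 0.9 × 24 = 21.6. The tenant offers 21.6 and keeps 240 − 21.6 = 218.4.
Round 1 (the landlord proposes): rejecting gives the tenant an expected 0.9 × 218.4 = 196.56, so the landlord offers 196.56, keeping 43.44.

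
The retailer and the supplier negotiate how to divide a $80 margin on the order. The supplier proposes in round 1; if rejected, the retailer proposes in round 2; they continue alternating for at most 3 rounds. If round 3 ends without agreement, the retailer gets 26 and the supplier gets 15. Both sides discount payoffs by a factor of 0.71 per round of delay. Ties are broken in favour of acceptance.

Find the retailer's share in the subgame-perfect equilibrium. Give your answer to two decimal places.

29.58

Round 3 (the supplier proposes): the retailer gets 26 if talks fail, so the supplier offers 26 and keeps 54.
Round 2 (the retailer proposes): the supplier can get 54 next round, worth 0.71 × 54 = 38.34 now, so the retailer offers 38.34, keeping 41.66.
Round 1 (the supplier proposes): the retailer can get 41.66 next round, worth 0.71 × 41.66 = 29.5786 now. The supplier offers 29.5786 and keeps 80 − 29.5786 = 50.4214.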